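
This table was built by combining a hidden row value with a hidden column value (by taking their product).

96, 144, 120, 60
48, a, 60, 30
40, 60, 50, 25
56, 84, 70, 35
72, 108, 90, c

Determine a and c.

Each row is a constant multiple of every other row — this is a multiplication table with the headers hidden.
Row 2 is 48/96 = 1/2 times row 1, so its entry in column 2 is 144 × 1/2 = 72.
Row 5 is 72/96 = 3/4 times row 1, so its entry in column 4 is 60 × 3/4 = 45.

a = 72, c = 45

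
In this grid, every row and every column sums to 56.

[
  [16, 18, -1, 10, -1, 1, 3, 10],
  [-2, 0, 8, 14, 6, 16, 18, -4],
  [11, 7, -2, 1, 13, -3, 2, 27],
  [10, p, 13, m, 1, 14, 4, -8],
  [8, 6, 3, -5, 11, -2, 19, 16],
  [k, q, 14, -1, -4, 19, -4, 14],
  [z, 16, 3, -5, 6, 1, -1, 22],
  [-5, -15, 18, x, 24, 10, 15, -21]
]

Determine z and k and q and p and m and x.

The known cells in row 8 total 26, leaving 56 − 26 = 30 for the blank.
The known cells in column 4 total 44, leaving 56 − 44 = 12 for the blank.
The known cells in row 4 total 46, leaving 56 − 46 = 10 for the blank.
The known cells in column 2 total 42, leaving 56 − 42 = 14 for the blank.
The known cells in row 6 total 52, leaving 56 − 52 = 4 for the blank.
The known cells in row 7 total 42, leaving 56 − 42 = 14 for the blank.

z = 14, k = 4, q = 14, p = 10, m = 12, x = 30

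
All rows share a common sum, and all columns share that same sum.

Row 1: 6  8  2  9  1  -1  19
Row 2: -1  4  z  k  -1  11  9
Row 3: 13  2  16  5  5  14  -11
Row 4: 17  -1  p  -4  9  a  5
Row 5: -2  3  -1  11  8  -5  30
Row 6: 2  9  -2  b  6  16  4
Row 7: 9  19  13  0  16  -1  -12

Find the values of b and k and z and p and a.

Rows 1 and 3 both sum to 44, so that's the common total.
Row 6: 2 + 9 − 2 + 6 + 16 + 4 = 35, so its missing entry is 44 − 35 = 9.
Column 4: 9 + 5 − 4 + 11 + 9 + 0 = 30, so its missing entry is 44 − 30 = 14.
Row 2: -1 + 4 + 14 − 1 + 11 + 9 = 36, so its missing entry is 44 − 36 = 8.
Column 3: 2 + 8 + 16 − 1 − 2 + 13 = 36, so its missing entry is 44 − 36 = 8.
Row 4: 17 − 1 + 8 − 4 + 9 + 5 = 34, so its missing entry is 44 − 34 = 10.

b = 9, k = 14, z = 8, p = 8, a = 10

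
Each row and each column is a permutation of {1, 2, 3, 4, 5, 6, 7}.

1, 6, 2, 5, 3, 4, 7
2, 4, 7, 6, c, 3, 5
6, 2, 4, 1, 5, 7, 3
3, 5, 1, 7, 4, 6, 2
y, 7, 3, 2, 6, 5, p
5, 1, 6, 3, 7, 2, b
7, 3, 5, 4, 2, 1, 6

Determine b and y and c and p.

For row 5, column 1: column 1 already has {1, 2, 3, 5, 6, 7}; that leaves 4.
For row 5, column 7: row 5 already has {2, 3, 4, 5, 6, 7}; that leaves 1.
Cell (6,7): row 6 already has {1, 2, 3, 5, 6, 7} → 4.
At (row 2, col 5): row 2 already has {2, 3, 4, 5, 6, 7}, so the value is 1.

b = 4, y = 4, c = 1, p = 1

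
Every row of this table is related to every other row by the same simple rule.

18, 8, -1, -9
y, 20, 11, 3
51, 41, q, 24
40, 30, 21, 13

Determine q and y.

q = 32, y = 30

The difference between any two rows is the same in every column — this is an addition table with the headers hidden.
Row 3 minus row 1 is 24 − (-9) = 33, so its entry in column 3 is -1 + 33 = 32.
Row 2 minus row 1 is 3 − (-9) = 12, so its entry in column 1 is 18 + 12 = 30.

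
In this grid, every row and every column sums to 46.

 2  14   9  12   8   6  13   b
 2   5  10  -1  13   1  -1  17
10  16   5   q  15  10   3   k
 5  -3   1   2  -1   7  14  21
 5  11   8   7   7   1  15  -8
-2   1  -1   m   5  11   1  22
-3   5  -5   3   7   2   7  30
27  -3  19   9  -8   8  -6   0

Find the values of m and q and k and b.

Row 6 has -2 + 1 − 1 + 5 + 11 + 1 + 22 = 37; the blank must be 46 − 37 = 9.
Row 1 has 2 + 14 + 9 + 12 + 8 + 6 + 13 = 64; the blank must be 46 − 64 = -18.
Column 4 has 12 − 1 + 2 + 7 + 9 + 3 + 9 = 41; the blank must be 46 − 41 = 5.
Row 3 has 10 + 16 + 5 + 5 + 15 + 10 + 3 = 64; the blank must be 46 − 64 = -18.

m = 9, q = 5, k = -18, b = -18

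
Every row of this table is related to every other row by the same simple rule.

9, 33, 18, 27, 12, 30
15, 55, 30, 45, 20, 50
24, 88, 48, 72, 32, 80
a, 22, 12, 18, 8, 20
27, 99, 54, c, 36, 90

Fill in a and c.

Each row is a constant multiple of every other row — this is a multiplication table with the headers hidden.
Row 4 is 8/12 = 2/3 times row 1, so its entry in column 1 is 9 × 2/3 = 6.
Row 5 is 36/12 = 3/1 times row 1, so its entry in column 4 is 27 × 3/1 = 81.

a = 6, c = 81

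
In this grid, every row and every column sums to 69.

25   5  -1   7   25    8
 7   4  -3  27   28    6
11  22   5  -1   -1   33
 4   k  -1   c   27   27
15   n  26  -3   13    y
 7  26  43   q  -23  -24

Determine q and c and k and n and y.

The known cells in column 6 total 50, leaving 69 − 50 = 19 for the blank.
The known cells in row 6 total 29, leaving 69 − 29 = 40 for the blank.
The known cells in column 4 total 70, leaving 69 − 70 = -1 for the blank.
The known cells in row 4 total 56, leaving 69 − 56 = 13 for the blank.
The known cells in row 5 total 70, leaving 69 − 70 = -1 for the blank.

q = 40, c = -1, k = 13, n = -1, y = 19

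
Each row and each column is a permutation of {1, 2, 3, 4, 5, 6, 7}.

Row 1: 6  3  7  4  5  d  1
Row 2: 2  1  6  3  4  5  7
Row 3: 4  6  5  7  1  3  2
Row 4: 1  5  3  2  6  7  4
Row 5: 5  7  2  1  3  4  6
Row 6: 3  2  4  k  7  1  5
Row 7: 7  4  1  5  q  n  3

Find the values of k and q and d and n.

Cell (6,4): row 6 already has {1, 2, 3, 4, 5, 7} → 6.
At (row 7, col 5): column 5 already has {1, 3, 4, 5, 6, 7}, so the value is 2.
For row 7, column 6: row 7 already has {1, 2, 3, 4, 5, 7}; that leaves 6.
For row 1, column 6: row 1 already has {1, 3, 4, 5, 6, 7}; that leaves 2.

k = 6, q = 2, d = 2, n = 6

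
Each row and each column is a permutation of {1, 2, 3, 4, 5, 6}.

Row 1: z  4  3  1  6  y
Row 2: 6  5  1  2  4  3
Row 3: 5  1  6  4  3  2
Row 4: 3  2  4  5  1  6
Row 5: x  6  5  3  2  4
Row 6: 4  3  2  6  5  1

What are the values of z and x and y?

For row 5, column 1: row 5 already has {2, 3, 4, 5, 6}; that leaves 1.
For row 1, column 6: column 6 already has {1, 2, 3, 4, 6}; that leaves 5.
At (row 1, col 1): row 1 already has {1, 3, 4, 5, 6}, so the value is 2.

z = 2, x = 1, y = 5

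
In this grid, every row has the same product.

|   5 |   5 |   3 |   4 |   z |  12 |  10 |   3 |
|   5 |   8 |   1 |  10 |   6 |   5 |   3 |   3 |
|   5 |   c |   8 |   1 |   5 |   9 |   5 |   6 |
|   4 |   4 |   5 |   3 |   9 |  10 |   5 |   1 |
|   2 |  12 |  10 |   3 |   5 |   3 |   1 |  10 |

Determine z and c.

z = 1, c = 2

Rows 2 and 5 each multiply to 108000, so every row has product 108000.
Row 1: 5×5×3×4×12×10×3 = 108000, so the missing entry is 108000 ÷ 108000 = 1.
Row 3: 5×8×1×5×9×5×6 = 54000, so the missing entry is 108000 ÷ 54000 = 2.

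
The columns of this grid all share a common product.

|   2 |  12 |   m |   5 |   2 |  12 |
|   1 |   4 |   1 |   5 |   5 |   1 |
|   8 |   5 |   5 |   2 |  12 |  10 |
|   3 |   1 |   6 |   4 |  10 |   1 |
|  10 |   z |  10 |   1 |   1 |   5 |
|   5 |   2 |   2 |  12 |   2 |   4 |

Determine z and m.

Columns 4 and 6 each multiply to 2400, so every column has product 2400.
Column 2: 12×4×5×1×2 = 480, so the missing entry is 2400 ÷ 480 = 5.
Column 3: 1×5×6×10×2 = 600, so the missing entry is 2400 ÷ 600 = 4.

z = 5, m = 4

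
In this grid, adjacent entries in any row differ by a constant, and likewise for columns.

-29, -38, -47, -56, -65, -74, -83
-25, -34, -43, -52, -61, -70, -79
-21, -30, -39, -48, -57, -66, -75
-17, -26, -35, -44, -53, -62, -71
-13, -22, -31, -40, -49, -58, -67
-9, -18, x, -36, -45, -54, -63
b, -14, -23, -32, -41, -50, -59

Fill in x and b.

Along each row the entries change by -9 per step; down each column they change by 4.
Row 6: from -9 at column 1, stepping by -9 to column 3 gives -27.
Row 7: from -14 at column 2, stepping by -9 to column 1 gives -5.

x = -27, b = -5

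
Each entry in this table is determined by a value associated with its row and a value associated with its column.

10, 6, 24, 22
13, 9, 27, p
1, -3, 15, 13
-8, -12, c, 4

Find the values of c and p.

c = 6, p = 25

The difference between any two rows is the same in every column — this is an addition table with the headers hidden.
Row 4 minus row 1 is -12 − 6 = -18, so its entry in column 3 is 24 + (-18) = 6.
Row 2 minus row 1 is 9 − 6 = 3, so its entry in column 4 is 22 + 3 = 25.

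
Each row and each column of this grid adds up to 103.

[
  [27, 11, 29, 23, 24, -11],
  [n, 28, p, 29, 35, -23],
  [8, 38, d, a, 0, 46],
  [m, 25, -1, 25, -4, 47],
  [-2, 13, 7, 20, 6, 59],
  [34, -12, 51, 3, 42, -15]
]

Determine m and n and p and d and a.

The known cells in row 4 total 92, leaving 103 − 92 = 11 for the blank.
The known cells in column 4 total 100, leaving 103 − 100 = 3 for the blank.
The known cells in row 3 total 95, leaving 103 − 95 = 8 for the blank.
The known cells in column 3 total 94, leaving 103 − 94 = 9 for the blank.
The known cells in row 2 total 78, leaving 103 − 78 = 25 for the blank.

m = 11, n = 25, p = 9, d = 8, a = 3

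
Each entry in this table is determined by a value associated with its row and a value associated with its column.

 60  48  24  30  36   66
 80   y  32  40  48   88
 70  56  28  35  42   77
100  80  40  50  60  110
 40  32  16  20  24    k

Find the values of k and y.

Each row is a constant multiple of every other row — this is a multiplication table with the headers hidden.
Row 5 is 24/36 = 2/3 times row 1, so its entry in column 6 is 66 × 2/3 = 44.
Row 2 is 48/36 = 4/3 times row 1, so its entry in column 2 is 48 × 4/3 = 64.

k = 44, y = 64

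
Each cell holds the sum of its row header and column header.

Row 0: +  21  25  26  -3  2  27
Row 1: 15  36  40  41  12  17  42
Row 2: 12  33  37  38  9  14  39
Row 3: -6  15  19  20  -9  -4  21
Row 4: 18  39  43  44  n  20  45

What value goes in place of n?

18 + (-3) = 15.

15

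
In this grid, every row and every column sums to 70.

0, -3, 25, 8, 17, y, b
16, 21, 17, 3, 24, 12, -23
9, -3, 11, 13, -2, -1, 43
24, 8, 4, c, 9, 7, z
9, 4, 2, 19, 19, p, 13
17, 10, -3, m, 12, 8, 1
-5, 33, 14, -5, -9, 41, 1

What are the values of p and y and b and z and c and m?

The known cells in row 5 total 66, leaving 70 − 66 = 4 for the blank.
The known cells in column 6 total 71, leaving 70 − 71 = -1 for the blank.
The known cells in row 1 total 46, leaving 70 − 46 = 24 for the blank.
The known cells in column 7 total 59, leaving 70 − 59 = 11 for the blank.
The known cells in row 4 total 63, leaving 70 − 63 = 7 for the blank.
The known cells in row 6 total 45, leaving 70 − 45 = 25 for the blank.

p = 4, y = -1, b = 24, z = 11, c = 7, m = 25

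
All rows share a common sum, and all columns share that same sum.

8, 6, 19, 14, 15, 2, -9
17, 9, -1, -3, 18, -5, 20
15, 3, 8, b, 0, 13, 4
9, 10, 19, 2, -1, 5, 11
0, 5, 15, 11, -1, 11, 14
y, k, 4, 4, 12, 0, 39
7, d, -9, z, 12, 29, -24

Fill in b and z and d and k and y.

Rows 1 and 2 both sum to 55, so that's the common total.
Row 3 has 15 + 3 + 8 + 0 + 13 + 4 = 43; the blank must be 55 − 43 = 12.
Column 1 has 8 + 17 + 15 + 9 + 0 + 7 = 56; the blank must be 55 − 56 = -1.
Row 6 has -1 + 4 + 4 + 12 + 0 + 39 = 58; the blank must be 55 − 58 = -3.
Column 2 has 6 + 9 + 3 + 10 + 5 − 3 = 30; the blank must be 55 − 30 = 25.
Row 7 has 7 + 25 − 9 + 12 + 29 − 24 = 40; the blank must be 55 − 40 = 15.

b = 12, z = 15, d = 25, k = -3, y = -1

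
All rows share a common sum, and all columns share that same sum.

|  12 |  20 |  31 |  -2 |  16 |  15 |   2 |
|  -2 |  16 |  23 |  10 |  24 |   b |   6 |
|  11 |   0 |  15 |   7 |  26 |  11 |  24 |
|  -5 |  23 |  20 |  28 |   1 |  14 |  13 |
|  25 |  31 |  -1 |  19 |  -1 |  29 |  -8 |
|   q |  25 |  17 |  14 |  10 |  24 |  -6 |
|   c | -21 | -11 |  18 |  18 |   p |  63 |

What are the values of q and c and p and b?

q = 10, c = 43, p = -16, b = 17

Rows 1 and 3 both sum to 94, so that's the common total.
Row 2: -2 + 16 + 23 + 10 + 24 + 6 = 77, so its missing entry is 94 − 77 = 17.
Row 6: 25 + 17 + 14 + 10 + 24 − 6 = 84, so its missing entry is 94 − 84 = 10.
Column 6: 15 + 17 + 11 + 14 + 29 + 24 = 110, so its missing entry is 94 − 110 = -16.
Row 7: -21 − 11 + 18 + 18 − 16 + 63 = 51, so its missing entry is 94 − 51 = 43.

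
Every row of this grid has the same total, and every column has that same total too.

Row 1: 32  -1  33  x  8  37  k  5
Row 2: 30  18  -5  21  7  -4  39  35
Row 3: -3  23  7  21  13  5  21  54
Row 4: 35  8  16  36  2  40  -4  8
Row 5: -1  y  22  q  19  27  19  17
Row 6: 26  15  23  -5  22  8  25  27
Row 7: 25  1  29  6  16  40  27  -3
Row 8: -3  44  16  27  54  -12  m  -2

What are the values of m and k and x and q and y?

Rows 2 and 3 both sum to 141, so that's the common total.
The known cells in row 8 total 124, leaving 141 − 124 = 17 for the blank.
The known cells in column 7 total 144, leaving 141 − 144 = -3 for the blank.
The known cells in row 1 total 111, leaving 141 − 111 = 30 for the blank.
The known cells in column 4 total 136, leaving 141 − 136 = 5 for the blank.
The known cells in row 5 total 108, leaving 141 − 108 = 33 for the blank.

m = 17, k = -3, x = 30, q = 5, y = 33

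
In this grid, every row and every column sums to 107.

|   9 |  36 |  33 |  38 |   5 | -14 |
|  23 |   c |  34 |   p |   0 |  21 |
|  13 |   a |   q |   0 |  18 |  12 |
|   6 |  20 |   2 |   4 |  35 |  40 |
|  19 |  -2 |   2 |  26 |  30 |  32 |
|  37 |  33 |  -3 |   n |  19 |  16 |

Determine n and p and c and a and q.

n = 5, p = 34, c = -5, a = 25, q = 39

Column 3: 33 + 34 + 2 + 2 − 3 = 68, so its missing entry is 107 − 68 = 39.
Row 3: 13 + 39 + 0 + 18 + 12 = 82, so its missing entry is 107 − 82 = 25.
Column 2: 36 + 25 + 20 − 2 + 33 = 112, so its missing entry is 107 − 112 = -5.
Row 6: 37 + 33 − 3 + 19 + 16 = 102, so its missing entry is 107 − 102 = 5.
Row 2: 23 − 5 + 34 + 0 + 21 = 73, so its missing entry is 107 − 73 = 34.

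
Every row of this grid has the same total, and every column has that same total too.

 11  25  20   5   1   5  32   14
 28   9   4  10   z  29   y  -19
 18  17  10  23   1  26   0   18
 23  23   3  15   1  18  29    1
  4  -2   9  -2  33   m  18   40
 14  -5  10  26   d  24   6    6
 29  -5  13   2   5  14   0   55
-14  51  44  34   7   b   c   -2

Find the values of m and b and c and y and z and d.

Rows 1 and 3 both sum to 113, so that's the common total.
Row 6 has 14 − 5 + 10 + 26 + 24 + 6 + 6 = 81; the blank must be 113 − 81 = 32.
Column 5 has 1 + 1 + 1 + 33 + 32 + 5 + 7 = 80; the blank must be 113 − 80 = 33.
Row 5 has 4 − 2 + 9 − 2 + 33 + 18 + 40 = 100; the blank must be 113 − 100 = 13.
Row 2 has 28 + 9 + 4 + 10 + 33 + 29 − 19 = 94; the blank must be 113 − 94 = 19.
Column 7 has 32 + 19 + 0 + 29 + 18 + 6 + 0 = 104; the blank must be 113 − 104 = 9.
Row 8 has -14 + 51 + 44 + 34 + 7 + 9 − 2 = 129; the blank must be 113 − 129 = -16.

m = 13, b = -16, c = 9, y = 19, z = 33, d = 32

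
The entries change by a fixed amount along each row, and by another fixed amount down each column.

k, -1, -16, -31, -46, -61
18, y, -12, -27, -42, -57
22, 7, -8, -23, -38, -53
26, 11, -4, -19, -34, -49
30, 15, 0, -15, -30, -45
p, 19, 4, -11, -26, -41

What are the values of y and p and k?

Along each row the entries change by -15 per step; down each column they change by 4.
Row 2: from 18 at column 1, stepping by -15 to column 2 gives 3.
Row 6: from 19 at column 2, stepping by -15 to column 1 gives 34.
Row 1: from -1 at column 2, stepping by -15 to column 1 gives 14.

y = 3, p = 34, k = 14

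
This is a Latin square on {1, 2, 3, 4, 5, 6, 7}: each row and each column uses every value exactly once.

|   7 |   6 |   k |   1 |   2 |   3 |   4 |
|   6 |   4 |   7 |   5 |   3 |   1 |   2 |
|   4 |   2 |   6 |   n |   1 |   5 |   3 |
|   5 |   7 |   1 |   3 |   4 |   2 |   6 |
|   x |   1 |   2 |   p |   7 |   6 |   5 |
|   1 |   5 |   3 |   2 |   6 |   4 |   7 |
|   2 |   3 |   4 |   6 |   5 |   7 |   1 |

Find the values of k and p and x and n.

k = 5, p = 4, x = 3, n = 7

For row 3, column 4: row 3 already has {1, 2, 3, 4, 5, 6}; that leaves 7.
Cell (1,3): row 1 already has {1, 2, 3, 4, 6, 7} → 5.
For row 5, column 1: column 1 already has {1, 2, 4, 5, 6, 7}; that leaves 3.
Cell (5,4): row 5 already has {1, 2, 3, 5, 6, 7} → 4.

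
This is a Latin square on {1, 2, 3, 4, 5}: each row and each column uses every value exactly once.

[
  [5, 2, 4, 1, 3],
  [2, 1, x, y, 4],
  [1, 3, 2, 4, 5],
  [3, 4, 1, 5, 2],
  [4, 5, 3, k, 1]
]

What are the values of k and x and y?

k = 2, x = 5, y = 3

At (row 2, col 3): column 3 already has {1, 2, 3, 4}, so the value is 5.
Cell (2,4): row 2 already has {1, 2, 4, 5} → 3.
At (row 5, col 4): row 5 already has {1, 3, 4, 5}, so the value is 2.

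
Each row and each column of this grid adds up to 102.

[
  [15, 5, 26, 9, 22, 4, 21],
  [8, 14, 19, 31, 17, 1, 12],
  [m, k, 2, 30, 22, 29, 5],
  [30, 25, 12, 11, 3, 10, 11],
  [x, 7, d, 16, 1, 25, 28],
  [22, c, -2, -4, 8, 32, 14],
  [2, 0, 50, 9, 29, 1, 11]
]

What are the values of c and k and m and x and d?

c = 32, k = 19, m = -5, x = 30, d = -5

The known cells in row 6 total 70, leaving 102 − 70 = 32 for the blank.
The known cells in column 2 total 83, leaving 102 − 83 = 19 for the blank.
The known cells in row 3 total 107, leaving 102 − 107 = -5 for the blank.
The known cells in column 1 total 72, leaving 102 − 72 = 30 for the blank.
The known cells in row 5 total 107, leaving 102 − 107 = -5 for the blank.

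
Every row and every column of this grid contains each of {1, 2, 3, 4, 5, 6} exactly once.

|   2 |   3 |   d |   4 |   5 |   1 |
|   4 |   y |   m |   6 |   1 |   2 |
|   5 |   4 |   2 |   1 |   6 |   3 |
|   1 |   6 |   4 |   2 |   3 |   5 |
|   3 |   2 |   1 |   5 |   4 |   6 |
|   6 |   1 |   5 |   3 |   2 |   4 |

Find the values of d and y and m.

d = 6, y = 5, m = 3

For row 2, column 2: column 2 already has {1, 2, 3, 4, 6}; that leaves 5.
At (row 2, col 3): row 2 already has {1, 2, 4, 5, 6}, so the value is 3.
At (row 1, col 3): row 1 already has {1, 2, 3, 4, 5}, so the value is 6.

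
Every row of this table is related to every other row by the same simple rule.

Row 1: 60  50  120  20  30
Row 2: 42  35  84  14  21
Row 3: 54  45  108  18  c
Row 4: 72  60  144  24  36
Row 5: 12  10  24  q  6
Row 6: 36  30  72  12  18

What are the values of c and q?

c = 27, q = 4

Each row is a constant multiple of every other row — this is a multiplication table with the headers hidden.
Row 3 is 45/50 = 9/10 times row 1, so its entry in column 5 is 30 × 9/10 = 27.
Row 5 is 10/50 = 1/5 times row 1, so its entry in column 4 is 20 × 1/5 = 4.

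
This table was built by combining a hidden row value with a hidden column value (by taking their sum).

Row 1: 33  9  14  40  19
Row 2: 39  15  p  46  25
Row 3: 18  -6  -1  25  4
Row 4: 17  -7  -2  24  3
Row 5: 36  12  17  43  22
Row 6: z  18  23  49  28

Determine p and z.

p = 20, z = 42

The difference between any two rows is the same in every column — this is an addition table with the headers hidden.
Row 2 minus row 1 is 15 − 9 = 6, so its entry in column 3 is 14 + 6 = 20.
Row 6 minus row 1 is 18 − 9 = 9, so its entry in column 1 is 33 + 9 = 42.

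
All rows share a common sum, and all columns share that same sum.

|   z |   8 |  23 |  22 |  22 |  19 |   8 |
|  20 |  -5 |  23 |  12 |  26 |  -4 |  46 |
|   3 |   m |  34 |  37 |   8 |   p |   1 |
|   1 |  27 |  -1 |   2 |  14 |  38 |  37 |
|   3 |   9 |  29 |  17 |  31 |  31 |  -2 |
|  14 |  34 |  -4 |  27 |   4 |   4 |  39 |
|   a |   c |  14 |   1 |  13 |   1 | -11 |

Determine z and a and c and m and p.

z = 16, a = 61, c = 39, m = 6, p = 29

Rows 2 and 4 both sum to 118, so that's the common total.
The known cells in row 1 total 102, leaving 118 − 102 = 16 for the blank.
The known cells in column 1 total 57, leaving 118 − 57 = 61 for the blank.
The known cells in row 7 total 79, leaving 118 − 79 = 39 for the blank.
The known cells in column 2 total 112, leaving 118 − 112 = 6 for the blank.
The known cells in row 3 total 89, leaving 118 − 89 = 29 for the blank.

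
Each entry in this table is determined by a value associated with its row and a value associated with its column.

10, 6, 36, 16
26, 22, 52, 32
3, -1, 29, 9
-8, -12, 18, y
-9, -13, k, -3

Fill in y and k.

The difference between any two rows is the same in every column — this is an addition table with the headers hidden.
Row 4 minus row 1 is -8 − 10 = -18, so its entry in column 4 is 16 + (-18) = -2.
Row 5 minus row 1 is -9 − 10 = -19, so its entry in column 3 is 36 + (-19) = 17.

y = -2, k = 17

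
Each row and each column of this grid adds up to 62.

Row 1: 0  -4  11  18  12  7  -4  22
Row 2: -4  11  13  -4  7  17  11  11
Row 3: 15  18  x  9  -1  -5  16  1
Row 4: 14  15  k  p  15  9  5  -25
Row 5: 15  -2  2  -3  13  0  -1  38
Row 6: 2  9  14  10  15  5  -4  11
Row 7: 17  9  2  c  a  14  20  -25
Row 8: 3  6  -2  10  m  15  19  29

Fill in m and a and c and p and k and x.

m = -18, a = 19, c = 6, p = 16, k = 13, x = 9

The known cells in row 8 total 80, leaving 62 − 80 = -18 for the blank.
The known cells in column 5 total 43, leaving 62 − 43 = 19 for the blank.
The known cells in row 3 total 53, leaving 62 − 53 = 9 for the blank.
The known cells in column 3 total 49, leaving 62 − 49 = 13 for the blank.
The known cells in row 4 total 46, leaving 62 − 46 = 16 for the blank.
The known cells in row 7 total 56, leaving 62 − 56 = 6 for the blank.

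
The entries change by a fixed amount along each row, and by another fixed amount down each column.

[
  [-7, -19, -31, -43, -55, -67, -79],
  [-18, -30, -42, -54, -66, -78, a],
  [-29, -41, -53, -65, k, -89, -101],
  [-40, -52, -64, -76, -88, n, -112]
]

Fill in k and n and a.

k = -77, n = -100, a = -90

Along each row the entries change by -12 per step; down each column they change by -11.
Row 3: from -29 at column 1, stepping by -12 to column 5 gives -77.
Row 4: from -40 at column 1, stepping by -12 to column 6 gives -100.
Row 2: from -18 at column 1, stepping by -12 to column 7 gives -90.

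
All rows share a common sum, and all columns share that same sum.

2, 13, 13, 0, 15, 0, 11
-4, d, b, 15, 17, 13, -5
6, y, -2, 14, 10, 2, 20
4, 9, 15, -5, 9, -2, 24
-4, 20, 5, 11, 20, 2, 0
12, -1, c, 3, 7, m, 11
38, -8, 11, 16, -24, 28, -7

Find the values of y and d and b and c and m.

Rows 1 and 4 both sum to 54, so that's the common total.
Column 6: 0 + 13 + 2 − 2 + 2 + 28 = 43, so its missing entry is 54 − 43 = 11.
Row 3: 6 − 2 + 14 + 10 + 2 + 20 = 50, so its missing entry is 54 − 50 = 4.
Column 2: 13 + 4 + 9 + 20 − 1 − 8 = 37, so its missing entry is 54 − 37 = 17.
Row 2: -4 + 17 + 15 + 17 + 13 − 5 = 53, so its missing entry is 54 − 53 = 1.
Row 6: 12 − 1 + 3 + 7 + 11 + 11 = 43, so its missing entry is 54 − 43 = 11.

y = 4, d = 17, b = 1, c = 11, m = 11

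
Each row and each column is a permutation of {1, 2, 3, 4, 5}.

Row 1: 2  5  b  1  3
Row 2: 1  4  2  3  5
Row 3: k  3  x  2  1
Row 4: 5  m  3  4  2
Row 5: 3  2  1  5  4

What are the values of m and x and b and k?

m = 1, x = 5, b = 4, k = 4

Cell (4,2): row 4 already has {2, 3, 4, 5} → 1.
At (row 1, col 3): row 1 already has {1, 2, 3, 5}, so the value is 4.
At (row 3, col 1): column 1 already has {1, 2, 3, 5}, so the value is 4.
At (row 3, col 3): row 3 already has {1, 2, 3, 4}, so the value is 5.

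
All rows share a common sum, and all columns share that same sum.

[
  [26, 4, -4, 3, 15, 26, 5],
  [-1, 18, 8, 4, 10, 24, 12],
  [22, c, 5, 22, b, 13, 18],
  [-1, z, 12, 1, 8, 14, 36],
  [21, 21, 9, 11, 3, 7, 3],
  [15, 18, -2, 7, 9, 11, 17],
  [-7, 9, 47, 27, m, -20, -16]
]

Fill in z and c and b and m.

Rows 1 and 2 both sum to 75, so that's the common total.
Row 4: -1 + 12 + 1 + 8 + 14 + 36 = 70, so its missing entry is 75 − 70 = 5.
Row 7: -7 + 9 + 47 + 27 − 20 − 16 = 40, so its missing entry is 75 − 40 = 35.
Column 5: 15 + 10 + 8 + 3 + 9 + 35 = 80, so its missing entry is 75 − 80 = -5.
Row 3: 22 + 5 + 22 − 5 + 13 + 18 = 75, so its missing entry is 75 − 75 = 0.

z = 5, c = 0, b = -5, m = 35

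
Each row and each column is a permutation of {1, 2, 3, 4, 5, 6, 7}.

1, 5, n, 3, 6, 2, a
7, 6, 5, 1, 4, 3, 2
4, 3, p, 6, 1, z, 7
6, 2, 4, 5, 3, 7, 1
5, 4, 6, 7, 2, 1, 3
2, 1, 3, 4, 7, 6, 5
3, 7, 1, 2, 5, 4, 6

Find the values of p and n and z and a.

For row 3, column 6: column 6 already has {1, 2, 3, 4, 6, 7}; that leaves 5.
At (row 3, col 3): row 3 already has {1, 3, 4, 5, 6, 7}, so the value is 2.
Cell (1,3): column 3 already has {1, 2, 3, 4, 5, 6} → 7.
Cell (1,7): row 1 already has {1, 2, 3, 5, 6, 7} → 4.

p = 2, n = 7, z = 5, a = 4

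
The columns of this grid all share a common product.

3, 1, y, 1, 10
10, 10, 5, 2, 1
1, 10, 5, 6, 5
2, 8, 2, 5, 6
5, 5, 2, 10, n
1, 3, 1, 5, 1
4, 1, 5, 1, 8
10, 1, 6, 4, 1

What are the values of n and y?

Columns 1 and 4 each multiply to 12000, so every column has product 12000.
Column 5: 10×1×5×6×1×8×1 = 2400, so the missing entry is 12000 ÷ 2400 = 5.
Column 3: 5×5×2×2×1×5×6 = 3000, so the missing entry is 12000 ÷ 3000 = 4.

n = 5, y = 4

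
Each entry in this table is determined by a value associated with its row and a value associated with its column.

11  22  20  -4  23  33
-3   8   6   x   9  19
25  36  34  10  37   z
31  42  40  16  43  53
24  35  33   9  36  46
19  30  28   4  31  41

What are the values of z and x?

The difference between any two rows is the same in every column — this is an addition table with the headers hidden.
Row 3 minus row 1 is 36 − 22 = 14, so its entry in column 6 is 33 + 14 = 47.
Row 2 minus row 1 is 8 − 22 = -14, so its entry in column 4 is -4 + (-14) = -18.

z = 47, x = -18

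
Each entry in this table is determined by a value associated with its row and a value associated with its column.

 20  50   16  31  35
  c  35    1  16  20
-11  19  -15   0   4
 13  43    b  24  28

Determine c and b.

c = 5, b = 9

The difference between any two rows is the same in every column — this is an addition table with the headers hidden.
Row 2 minus row 1 is 16 − 31 = -15, so its entry in column 1 is 20 + (-15) = 5.
Row 4 minus row 1 is 24 − 31 = -7, so its entry in column 3 is 16 + (-7) = 9.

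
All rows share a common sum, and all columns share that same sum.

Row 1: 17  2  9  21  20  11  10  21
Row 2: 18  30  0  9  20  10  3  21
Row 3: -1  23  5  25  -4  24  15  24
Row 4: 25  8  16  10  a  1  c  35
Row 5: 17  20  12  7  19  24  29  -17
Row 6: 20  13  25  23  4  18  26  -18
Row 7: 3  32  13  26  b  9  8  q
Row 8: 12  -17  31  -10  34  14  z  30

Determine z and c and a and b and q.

z = 17, c = 3, a = 13, b = 5, q = 15

Rows 1 and 2 both sum to 111, so that's the common total.
The known cells in column 8 total 96, leaving 111 − 96 = 15 for the blank.
The known cells in row 7 total 106, leaving 111 − 106 = 5 for the blank.
The known cells in column 5 total 98, leaving 111 − 98 = 13 for the blank.
The known cells in row 8 total 94, leaving 111 − 94 = 17 for the blank.
The known cells in row 4 total 108, leaving 111 − 108 = 3 for the blank.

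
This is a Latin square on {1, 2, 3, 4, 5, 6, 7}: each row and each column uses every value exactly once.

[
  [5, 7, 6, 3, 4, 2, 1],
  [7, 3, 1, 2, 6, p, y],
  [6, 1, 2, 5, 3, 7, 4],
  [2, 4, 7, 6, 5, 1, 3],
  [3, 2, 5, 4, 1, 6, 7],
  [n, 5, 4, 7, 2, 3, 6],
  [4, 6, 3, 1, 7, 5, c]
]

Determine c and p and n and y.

c = 2, p = 4, n = 1, y = 5

At (row 7, col 7): row 7 already has {1, 3, 4, 5, 6, 7}, so the value is 2.
Cell (2,7): column 7 already has {1, 2, 3, 4, 6, 7} → 5.
Cell (6,1): row 6 already has {2, 3, 4, 5, 6, 7} → 1.
At (row 2, col 6): row 2 already has {1, 2, 3, 5, 6, 7}, so the value is 4.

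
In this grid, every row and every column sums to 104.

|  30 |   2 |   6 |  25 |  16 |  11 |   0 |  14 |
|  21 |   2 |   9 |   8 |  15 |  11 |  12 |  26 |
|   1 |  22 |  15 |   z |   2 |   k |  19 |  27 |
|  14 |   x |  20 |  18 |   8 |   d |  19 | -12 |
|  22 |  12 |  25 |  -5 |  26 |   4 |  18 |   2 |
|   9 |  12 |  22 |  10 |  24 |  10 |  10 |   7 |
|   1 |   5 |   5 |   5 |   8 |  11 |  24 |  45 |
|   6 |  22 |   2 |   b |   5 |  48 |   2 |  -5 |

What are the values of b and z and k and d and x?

The known cells in column 2 total 77, leaving 104 − 77 = 27 for the blank.
The known cells in row 8 total 80, leaving 104 − 80 = 24 for the blank.
The known cells in column 4 total 85, leaving 104 − 85 = 19 for the blank.
The known cells in row 3 total 105, leaving 104 − 105 = -1 for the blank.
The known cells in row 4 total 94, leaving 104 − 94 = 10 for the blank.

b = 24, z = 19, k = -1, d = 10, x = 27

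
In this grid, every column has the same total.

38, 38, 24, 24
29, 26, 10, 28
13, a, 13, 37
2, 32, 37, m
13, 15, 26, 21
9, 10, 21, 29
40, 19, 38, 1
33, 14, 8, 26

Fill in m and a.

The complete columns each total 177.
Column 4 is missing 177 − 166 = 11 (since 24 + 28 + 37 + 21 + 29 + 1 + 26 = 166).
Column 2 is missing 177 − 154 = 23 (since 38 + 26 + 32 + 15 + 10 + 19 + 14 = 154).

m = 11, a = 23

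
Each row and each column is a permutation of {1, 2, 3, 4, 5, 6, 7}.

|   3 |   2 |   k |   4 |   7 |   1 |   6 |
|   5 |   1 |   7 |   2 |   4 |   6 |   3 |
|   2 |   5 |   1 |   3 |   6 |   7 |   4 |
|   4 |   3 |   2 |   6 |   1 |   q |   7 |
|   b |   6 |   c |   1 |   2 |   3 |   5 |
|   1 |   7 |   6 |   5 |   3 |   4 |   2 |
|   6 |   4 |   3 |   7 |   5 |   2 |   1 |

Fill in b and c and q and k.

Cell (1,3): row 1 already has {1, 2, 3, 4, 6, 7} → 5.
Cell (5,3): column 3 already has {1, 2, 3, 5, 6, 7} → 4.
At (row 5, col 1): row 5 already has {1, 2, 3, 4, 5, 6}, so the value is 7.
For row 4, column 6: row 4 already has {1, 2, 3, 4, 6, 7}; that leaves 5.

b = 7, c = 4, q = 5, k = 5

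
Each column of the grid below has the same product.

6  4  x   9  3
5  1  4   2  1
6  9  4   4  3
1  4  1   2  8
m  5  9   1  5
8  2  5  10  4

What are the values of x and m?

Columns 2 and 5 each multiply to 1440, so every column has product 1440.
Column 3: 4×4×1×9×5 = 720, so the missing entry is 1440 ÷ 720 = 2.
Column 1: 6×5×6×1×8 = 1440, so the missing entry is 1440 ÷ 1440 = 1.

x = 2, m = 1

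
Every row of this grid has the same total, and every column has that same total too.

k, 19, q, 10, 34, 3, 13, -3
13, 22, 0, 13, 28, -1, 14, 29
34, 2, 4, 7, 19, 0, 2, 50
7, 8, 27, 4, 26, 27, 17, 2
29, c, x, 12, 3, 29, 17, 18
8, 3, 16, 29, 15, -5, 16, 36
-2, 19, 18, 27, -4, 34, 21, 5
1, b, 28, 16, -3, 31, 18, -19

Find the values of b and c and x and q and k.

b = 46, c = -1, x = 11, q = 14, k = 28

Rows 2 and 3 both sum to 118, so that's the common total.
The known cells in row 8 total 72, leaving 118 − 72 = 46 for the blank.
The known cells in column 1 total 90, leaving 118 − 90 = 28 for the blank.
The known cells in row 1 total 104, leaving 118 − 104 = 14 for the blank.
The known cells in column 3 total 107, leaving 118 − 107 = 11 for the blank.
The known cells in row 5 total 119, leaving 118 − 119 = -1 for the blank.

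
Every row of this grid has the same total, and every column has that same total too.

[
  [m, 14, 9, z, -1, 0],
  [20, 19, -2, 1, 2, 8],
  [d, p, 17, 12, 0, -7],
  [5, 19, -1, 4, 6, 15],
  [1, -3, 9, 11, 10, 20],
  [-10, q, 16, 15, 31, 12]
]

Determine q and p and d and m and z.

Rows 2 and 4 both sum to 48, so that's the common total.
Column 4 has 1 + 12 + 4 + 11 + 15 = 43; the blank must be 48 − 43 = 5.
Row 1 has 14 + 9 + 5 − 1 + 0 = 27; the blank must be 48 − 27 = 21.
Column 1 has 21 + 20 + 5 + 1 − 10 = 37; the blank must be 48 − 37 = 11.
Row 3 has 11 + 17 + 12 + 0 − 7 = 33; the blank must be 48 − 33 = 15.
Row 6 has -10 + 16 + 15 + 31 + 12 = 64; the blank must be 48 − 64 = -16.

q = -16, p = 15, d = 11, m = 21, z = 5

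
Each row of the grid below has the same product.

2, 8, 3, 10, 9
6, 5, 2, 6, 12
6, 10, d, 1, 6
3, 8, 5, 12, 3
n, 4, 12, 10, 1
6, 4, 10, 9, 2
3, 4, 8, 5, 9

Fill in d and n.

Rows 4 and 6 each multiply to 4320, so every row has product 4320.
Row 3: 6×10×1×6 = 360, so the missing entry is 4320 ÷ 360 = 12.
Row 5: 4×12×10×1 = 480, so the missing entry is 4320 ÷ 480 = 9.

d = 12, n = 9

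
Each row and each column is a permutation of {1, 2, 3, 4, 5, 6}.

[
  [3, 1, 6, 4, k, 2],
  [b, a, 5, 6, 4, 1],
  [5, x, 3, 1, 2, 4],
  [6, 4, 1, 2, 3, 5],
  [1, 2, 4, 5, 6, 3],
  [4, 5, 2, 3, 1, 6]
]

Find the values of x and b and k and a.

Cell (2,1): column 1 already has {1, 3, 4, 5, 6} → 2.
For row 2, column 2: row 2 already has {1, 2, 4, 5, 6}; that leaves 3.
Cell (1,5): row 1 already has {1, 2, 3, 4, 6} → 5.
At (row 3, col 2): row 3 already has {1, 2, 3, 4, 5}, so the value is 6.

x = 6, b = 2, k = 5, a = 3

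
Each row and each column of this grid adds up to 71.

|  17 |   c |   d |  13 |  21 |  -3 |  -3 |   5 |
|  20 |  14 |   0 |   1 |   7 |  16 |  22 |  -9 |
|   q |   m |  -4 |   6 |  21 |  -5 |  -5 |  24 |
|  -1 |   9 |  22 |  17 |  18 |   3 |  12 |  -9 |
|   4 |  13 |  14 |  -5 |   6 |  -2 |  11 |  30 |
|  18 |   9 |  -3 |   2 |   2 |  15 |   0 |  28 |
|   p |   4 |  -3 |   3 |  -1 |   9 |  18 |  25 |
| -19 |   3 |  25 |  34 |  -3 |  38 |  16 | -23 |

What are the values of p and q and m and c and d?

Column 3 has 0 − 4 + 22 + 14 − 3 − 3 + 25 = 51; the blank must be 71 − 51 = 20.
Row 1 has 17 + 20 + 13 + 21 − 3 − 3 + 5 = 70; the blank must be 71 − 70 = 1.
Column 2 has 1 + 14 + 9 + 13 + 9 + 4 + 3 = 53; the blank must be 71 − 53 = 18.
Row 3 has 18 − 4 + 6 + 21 − 5 − 5 + 24 = 55; the blank must be 71 − 55 = 16.
Row 7 has 4 − 3 + 3 − 1 + 9 + 18 + 25 = 55; the blank must be 71 − 55 = 16.

p = 16, q = 16, m = 18, c = 1, d = 20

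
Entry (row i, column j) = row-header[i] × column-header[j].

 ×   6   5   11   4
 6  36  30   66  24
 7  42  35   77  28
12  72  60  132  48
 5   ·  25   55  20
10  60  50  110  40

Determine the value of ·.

5 × 6 = 30.

30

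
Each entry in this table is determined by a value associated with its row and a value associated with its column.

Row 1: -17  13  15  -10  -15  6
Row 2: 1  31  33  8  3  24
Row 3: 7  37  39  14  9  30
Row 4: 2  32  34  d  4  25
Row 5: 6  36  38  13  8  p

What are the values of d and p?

The difference between any two rows is the same in every column — this is an addition table with the headers hidden.
Row 4 minus row 1 is 4 − (-15) = 19, so its entry in column 4 is -10 + 19 = 9.
Row 5 minus row 1 is 8 − (-15) = 23, so its entry in column 6 is 6 + 23 = 29.

d = 9, p = 29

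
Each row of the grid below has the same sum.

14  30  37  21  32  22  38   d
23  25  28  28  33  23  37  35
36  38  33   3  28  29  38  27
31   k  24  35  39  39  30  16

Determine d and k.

Rows 2 and 3 both add up to 232, so every row sums to 232.
Row 1: 14 + 30 + 37 + 21 + 32 + 22 + 38 = 194, so the missing entry is 232 − 194 = 38.
Row 4: 31 + 24 + 35 + 39 + 39 + 30 + 16 = 214, so the missing entry is 232 − 214 = 18.

d = 38, k = 18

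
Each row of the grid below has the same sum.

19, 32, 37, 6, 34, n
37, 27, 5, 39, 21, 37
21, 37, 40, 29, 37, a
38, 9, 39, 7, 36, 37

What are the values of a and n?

a = 2, n = 38

Row 2 sums to 166 and so does row 4; that's the common total.
In row 3 the known cells total 164, leaving 166 − 164 = 2.
In row 1 the known cells total 128, leaving 166 − 128 = 38.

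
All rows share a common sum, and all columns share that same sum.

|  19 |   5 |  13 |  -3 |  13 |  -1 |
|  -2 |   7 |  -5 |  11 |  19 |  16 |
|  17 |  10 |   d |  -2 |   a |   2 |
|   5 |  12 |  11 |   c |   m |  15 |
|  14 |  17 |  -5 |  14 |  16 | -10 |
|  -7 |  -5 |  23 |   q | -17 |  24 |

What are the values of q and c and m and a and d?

q = 28, c = -2, m = 5, a = 10, d = 9

Rows 1 and 2 both sum to 46, so that's the common total.
The known cells in column 3 total 37, leaving 46 − 37 = 9 for the blank.
The known cells in row 3 total 36, leaving 46 − 36 = 10 for the blank.
The known cells in column 5 total 41, leaving 46 − 41 = 5 for the blank.
The known cells in row 4 total 48, leaving 46 − 48 = -2 for the blank.
The known cells in row 6 total 18, leaving 46 − 18 = 28 for the blank.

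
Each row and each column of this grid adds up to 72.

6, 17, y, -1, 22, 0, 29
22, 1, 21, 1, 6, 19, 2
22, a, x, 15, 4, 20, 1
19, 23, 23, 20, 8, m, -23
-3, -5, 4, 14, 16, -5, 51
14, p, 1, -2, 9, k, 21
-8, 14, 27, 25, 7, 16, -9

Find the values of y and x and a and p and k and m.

y = -1, x = -3, a = 13, p = 9, k = 20, m = 2

The known cells in row 1 total 73, leaving 72 − 73 = -1 for the blank.
The known cells in column 3 total 75, leaving 72 − 75 = -3 for the blank.
The known cells in row 3 total 59, leaving 72 − 59 = 13 for the blank.
The known cells in column 2 total 63, leaving 72 − 63 = 9 for the blank.
The known cells in row 6 total 52, leaving 72 − 52 = 20 for the blank.
The known cells in row 4 total 70, leaving 72 − 70 = 2 for the blank.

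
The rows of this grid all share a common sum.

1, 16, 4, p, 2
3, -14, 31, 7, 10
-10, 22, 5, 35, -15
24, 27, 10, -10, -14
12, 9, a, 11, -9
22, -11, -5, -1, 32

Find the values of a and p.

a = 14, p = 14

Rows 3 and 4 both add up to 37, so every row sums to 37.
Row 5: 12 + 9 + 11 − 9 = 23, so the missing entry is 37 − 23 = 14.
Row 1: 1 + 16 + 4 + 2 = 23, so the missing entry is 37 − 23 = 14.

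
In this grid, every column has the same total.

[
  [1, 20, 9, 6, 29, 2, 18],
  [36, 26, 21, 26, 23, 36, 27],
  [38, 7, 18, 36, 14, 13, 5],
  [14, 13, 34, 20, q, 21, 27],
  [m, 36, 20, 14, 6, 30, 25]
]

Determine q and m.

q = 30, m = 13

The complete columns each total 102.
Column 5 is missing 102 − 72 = 30 (since 29 + 23 + 14 + 6 = 72).
Column 1 is missing 102 − 89 = 13 (since 1 + 36 + 38 + 14 = 89).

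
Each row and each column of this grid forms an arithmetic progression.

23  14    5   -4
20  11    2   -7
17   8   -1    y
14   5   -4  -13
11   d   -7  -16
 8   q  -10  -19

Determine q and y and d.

q = -1, y = -10, d = 2

Along each row the entries change by -9 per step; down each column they change by -3.
Row 6: from 8 at column 1, stepping by -9 to column 2 gives -1.
Row 3: from 17 at column 1, stepping by -9 to column 4 gives -10.
Row 5: from 11 at column 1, stepping by -9 to column 2 gives 2.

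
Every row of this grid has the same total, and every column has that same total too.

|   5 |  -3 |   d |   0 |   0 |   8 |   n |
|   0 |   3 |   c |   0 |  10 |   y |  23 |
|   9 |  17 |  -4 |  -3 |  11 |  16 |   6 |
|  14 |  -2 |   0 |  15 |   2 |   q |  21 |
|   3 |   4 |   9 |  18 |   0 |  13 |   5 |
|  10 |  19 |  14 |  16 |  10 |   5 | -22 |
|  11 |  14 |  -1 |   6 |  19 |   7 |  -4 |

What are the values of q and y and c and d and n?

q = 2, y = 1, c = 15, d = 19, n = 23

Rows 3 and 5 both sum to 52, so that's the common total.
Column 7: 23 + 6 + 21 + 5 − 22 − 4 = 29, so its missing entry is 52 − 29 = 23.
Row 1: 5 − 3 + 0 + 0 + 8 + 23 = 33, so its missing entry is 52 − 33 = 19.
Column 3: 19 − 4 + 0 + 9 + 14 − 1 = 37, so its missing entry is 52 − 37 = 15.
Row 2: 0 + 3 + 15 + 0 + 10 + 23 = 51, so its missing entry is 52 − 51 = 1.
Row 4: 14 − 2 + 0 + 15 + 2 + 21 = 50, so its missing entry is 52 − 50 = 2.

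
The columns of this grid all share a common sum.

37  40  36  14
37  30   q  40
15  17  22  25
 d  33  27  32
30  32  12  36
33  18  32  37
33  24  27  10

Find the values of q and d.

The complete columns each total 194.
Column 3 is missing 194 − 156 = 38 (since 36 + 22 + 27 + 12 + 32 + 27 = 156).
Column 1 is missing 194 − 185 = 9 (since 37 + 37 + 15 + 30 + 33 + 33 = 185).

q = 38, d = 9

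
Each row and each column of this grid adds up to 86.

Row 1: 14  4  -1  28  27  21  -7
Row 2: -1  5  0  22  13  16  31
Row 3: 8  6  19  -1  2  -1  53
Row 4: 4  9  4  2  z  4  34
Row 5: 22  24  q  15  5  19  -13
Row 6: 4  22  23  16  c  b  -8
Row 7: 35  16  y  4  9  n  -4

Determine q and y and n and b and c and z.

Row 4 has 4 + 9 + 4 + 2 + 4 + 34 = 57; the blank must be 86 − 57 = 29.
Column 5 has 27 + 13 + 2 + 29 + 5 + 9 = 85; the blank must be 86 − 85 = 1.
Row 6 has 4 + 22 + 23 + 16 + 1 − 8 = 58; the blank must be 86 − 58 = 28.
Column 6 has 21 + 16 − 1 + 4 + 19 + 28 = 87; the blank must be 86 − 87 = -1.
Row 7 has 35 + 16 + 4 + 9 − 1 − 4 = 59; the blank must be 86 − 59 = 27.
Row 5 has 22 + 24 + 15 + 5 + 19 − 13 = 72; the blank must be 86 − 72 = 14.

q = 14, y = 27, n = -1, b = 28, c = 1, z = 29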